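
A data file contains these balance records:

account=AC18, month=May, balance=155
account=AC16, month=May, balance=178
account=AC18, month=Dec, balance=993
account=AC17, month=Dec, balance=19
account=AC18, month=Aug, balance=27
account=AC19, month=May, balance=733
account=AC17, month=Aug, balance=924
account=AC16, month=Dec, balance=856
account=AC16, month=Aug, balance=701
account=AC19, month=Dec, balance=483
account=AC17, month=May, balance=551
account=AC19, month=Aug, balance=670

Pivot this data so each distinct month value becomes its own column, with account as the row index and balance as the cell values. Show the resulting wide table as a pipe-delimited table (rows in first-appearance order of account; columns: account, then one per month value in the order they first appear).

| account | May | Dec | Aug |
| AC18 | 155 | 993 | 27 |
| AC16 | 178 | 856 | 701 |
| AC17 | 551 | 19 | 924 |
| AC19 | 733 | 483 | 670 |

Columns: account plus the 3 distinct month values (May, Dec, Aug).
For example, row AC18 column May takes balance=155 from the long row (AC18, May).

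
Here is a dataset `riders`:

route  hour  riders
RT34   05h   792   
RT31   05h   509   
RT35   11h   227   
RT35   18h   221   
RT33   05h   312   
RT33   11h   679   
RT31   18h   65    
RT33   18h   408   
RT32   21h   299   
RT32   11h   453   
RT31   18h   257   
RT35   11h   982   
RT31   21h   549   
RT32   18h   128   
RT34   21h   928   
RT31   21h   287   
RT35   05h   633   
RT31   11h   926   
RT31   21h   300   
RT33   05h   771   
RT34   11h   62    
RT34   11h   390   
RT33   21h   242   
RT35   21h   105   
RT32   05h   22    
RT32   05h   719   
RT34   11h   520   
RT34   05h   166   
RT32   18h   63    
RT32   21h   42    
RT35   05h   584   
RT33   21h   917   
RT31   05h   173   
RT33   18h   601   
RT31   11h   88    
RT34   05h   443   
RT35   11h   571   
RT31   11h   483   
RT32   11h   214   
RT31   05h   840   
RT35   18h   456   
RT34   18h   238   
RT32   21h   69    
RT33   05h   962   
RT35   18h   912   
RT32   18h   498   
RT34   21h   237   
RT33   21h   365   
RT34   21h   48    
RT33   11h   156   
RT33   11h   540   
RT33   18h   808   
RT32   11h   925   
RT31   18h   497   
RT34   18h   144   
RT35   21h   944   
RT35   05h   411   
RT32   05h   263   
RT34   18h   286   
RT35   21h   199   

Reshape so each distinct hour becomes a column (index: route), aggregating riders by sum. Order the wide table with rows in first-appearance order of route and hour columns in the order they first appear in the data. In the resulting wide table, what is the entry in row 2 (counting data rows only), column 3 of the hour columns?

With rows in first-appearance order of route, row 2 is route=RT31. hour columns in first-appearance order: 05h, 11h, 18h, 21h; column 3 is 18h.
Long rows with route=RT31, hour=18h: 65 + 257 + 497 = 819.

819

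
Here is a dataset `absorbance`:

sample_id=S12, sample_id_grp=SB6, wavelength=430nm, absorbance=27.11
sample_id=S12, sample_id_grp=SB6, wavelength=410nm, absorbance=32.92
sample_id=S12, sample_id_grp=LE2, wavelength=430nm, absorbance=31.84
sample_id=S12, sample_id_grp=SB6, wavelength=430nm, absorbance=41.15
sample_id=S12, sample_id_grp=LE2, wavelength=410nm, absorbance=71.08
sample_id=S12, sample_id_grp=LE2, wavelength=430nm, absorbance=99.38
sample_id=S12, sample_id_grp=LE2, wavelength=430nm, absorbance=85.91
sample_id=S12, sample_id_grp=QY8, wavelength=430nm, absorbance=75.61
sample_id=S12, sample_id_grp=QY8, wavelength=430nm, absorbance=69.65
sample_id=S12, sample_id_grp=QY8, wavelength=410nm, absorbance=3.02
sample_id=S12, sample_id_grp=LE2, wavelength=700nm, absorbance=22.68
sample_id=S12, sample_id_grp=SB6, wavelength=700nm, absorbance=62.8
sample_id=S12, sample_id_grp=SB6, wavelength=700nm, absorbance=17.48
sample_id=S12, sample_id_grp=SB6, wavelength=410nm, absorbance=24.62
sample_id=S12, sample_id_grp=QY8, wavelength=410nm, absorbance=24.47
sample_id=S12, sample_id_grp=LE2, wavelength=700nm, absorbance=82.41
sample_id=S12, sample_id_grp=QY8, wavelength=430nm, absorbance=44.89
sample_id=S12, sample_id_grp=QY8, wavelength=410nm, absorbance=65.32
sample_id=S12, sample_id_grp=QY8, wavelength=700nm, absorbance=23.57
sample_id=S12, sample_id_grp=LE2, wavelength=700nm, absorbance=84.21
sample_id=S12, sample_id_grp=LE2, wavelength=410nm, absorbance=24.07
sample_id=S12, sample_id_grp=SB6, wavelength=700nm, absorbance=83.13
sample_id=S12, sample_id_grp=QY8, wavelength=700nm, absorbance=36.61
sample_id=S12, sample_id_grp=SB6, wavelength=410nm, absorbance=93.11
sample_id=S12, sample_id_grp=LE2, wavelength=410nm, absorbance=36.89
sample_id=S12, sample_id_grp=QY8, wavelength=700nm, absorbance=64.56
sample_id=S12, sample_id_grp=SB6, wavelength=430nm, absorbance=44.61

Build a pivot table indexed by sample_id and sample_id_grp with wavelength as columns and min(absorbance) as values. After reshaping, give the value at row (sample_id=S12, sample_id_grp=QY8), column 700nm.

23.57

Rows with sample_id=S12, sample_id_grp=QY8 and wavelength=700nm: absorbance values are 23.57, 36.61, 64.56.
min(23.57, 36.61, 64.56) = 23.57.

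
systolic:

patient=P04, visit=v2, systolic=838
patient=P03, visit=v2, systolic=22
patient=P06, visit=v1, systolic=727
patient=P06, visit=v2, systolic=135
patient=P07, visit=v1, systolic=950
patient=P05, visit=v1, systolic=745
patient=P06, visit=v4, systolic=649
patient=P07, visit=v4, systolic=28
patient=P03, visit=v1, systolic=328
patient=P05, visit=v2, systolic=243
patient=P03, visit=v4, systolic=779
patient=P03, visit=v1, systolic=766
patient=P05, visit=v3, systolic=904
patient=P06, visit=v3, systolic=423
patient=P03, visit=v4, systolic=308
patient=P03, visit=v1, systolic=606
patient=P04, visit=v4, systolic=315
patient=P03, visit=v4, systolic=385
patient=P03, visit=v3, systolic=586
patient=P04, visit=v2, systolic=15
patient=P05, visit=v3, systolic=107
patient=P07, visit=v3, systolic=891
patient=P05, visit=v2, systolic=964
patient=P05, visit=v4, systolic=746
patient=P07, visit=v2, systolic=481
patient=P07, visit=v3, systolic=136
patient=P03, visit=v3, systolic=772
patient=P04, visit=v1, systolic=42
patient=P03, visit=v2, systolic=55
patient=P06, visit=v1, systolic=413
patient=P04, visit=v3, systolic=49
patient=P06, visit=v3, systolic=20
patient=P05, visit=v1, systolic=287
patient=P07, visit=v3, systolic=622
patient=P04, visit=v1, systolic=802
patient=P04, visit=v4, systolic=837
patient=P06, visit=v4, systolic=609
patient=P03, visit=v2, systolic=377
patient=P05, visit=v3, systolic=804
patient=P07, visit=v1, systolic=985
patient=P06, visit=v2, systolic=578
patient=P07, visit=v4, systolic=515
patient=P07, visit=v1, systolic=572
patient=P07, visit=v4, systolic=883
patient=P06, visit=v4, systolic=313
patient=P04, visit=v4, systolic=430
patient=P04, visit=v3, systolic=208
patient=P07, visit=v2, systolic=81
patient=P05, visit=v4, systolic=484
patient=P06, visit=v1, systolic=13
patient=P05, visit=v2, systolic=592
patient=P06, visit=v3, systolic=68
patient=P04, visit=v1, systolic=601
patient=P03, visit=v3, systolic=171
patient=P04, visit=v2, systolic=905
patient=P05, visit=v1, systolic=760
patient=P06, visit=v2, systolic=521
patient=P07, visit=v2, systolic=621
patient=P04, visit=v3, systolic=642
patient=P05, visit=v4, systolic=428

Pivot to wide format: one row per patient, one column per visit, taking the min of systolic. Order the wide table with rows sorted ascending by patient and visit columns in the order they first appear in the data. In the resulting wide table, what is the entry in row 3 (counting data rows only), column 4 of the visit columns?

With rows sorted ascending by patient, row 3 is patient=P05. visit columns in first-appearance order: v2, v1, v4, v3; column 4 is v3.
Long rows with patient=P05, visit=v3: min(904, 107, 804) = 107.

107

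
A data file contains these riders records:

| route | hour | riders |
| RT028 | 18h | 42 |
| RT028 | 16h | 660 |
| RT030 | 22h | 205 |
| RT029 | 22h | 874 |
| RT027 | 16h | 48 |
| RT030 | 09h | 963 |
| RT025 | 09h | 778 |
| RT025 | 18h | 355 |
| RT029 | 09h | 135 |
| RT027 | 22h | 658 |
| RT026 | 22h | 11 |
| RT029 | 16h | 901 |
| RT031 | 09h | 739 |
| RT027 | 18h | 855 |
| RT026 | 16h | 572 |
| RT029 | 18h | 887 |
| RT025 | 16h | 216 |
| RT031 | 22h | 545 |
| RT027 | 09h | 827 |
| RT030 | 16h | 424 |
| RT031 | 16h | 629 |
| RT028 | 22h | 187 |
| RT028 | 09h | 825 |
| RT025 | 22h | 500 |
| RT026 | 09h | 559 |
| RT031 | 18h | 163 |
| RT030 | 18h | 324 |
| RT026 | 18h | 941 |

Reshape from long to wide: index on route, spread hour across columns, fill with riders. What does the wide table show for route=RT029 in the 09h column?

Wide layout: rows indexed by route, columns are the 4 distinct hour values (18h, 16h, 22h, 09h).
Cell (route=RT029, hour=09h) draws from the long row where route=RT029 and hour=09h, which has riders=135.

135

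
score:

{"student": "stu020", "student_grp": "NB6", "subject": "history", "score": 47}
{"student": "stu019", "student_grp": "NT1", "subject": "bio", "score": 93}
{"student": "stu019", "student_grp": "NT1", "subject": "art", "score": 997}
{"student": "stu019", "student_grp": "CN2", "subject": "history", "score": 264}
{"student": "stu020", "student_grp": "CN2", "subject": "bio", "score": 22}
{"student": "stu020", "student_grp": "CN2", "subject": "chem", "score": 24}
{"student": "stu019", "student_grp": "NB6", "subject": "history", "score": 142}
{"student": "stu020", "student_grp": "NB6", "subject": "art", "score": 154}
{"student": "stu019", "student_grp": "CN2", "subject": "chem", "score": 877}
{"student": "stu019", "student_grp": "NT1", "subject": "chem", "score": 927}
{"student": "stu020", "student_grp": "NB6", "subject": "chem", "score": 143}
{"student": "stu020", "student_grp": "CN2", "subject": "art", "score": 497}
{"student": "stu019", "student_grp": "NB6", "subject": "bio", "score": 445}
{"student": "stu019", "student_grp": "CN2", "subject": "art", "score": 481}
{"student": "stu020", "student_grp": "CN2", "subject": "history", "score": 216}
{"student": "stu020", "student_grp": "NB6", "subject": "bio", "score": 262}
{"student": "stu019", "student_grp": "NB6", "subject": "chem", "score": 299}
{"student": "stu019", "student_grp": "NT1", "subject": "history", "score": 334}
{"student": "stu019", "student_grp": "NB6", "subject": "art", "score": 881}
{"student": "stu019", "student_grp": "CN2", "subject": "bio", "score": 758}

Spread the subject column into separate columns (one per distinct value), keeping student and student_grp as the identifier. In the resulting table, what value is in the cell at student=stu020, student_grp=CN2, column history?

Wide layout: rows indexed by student and student_grp, columns are the 4 distinct subject values (history, bio, art, chem).
Cell (student=stu020, student_grp=CN2, subject=history) draws from the long row where student=stu020, student_grp=CN2 and subject=history, which has score=216.

216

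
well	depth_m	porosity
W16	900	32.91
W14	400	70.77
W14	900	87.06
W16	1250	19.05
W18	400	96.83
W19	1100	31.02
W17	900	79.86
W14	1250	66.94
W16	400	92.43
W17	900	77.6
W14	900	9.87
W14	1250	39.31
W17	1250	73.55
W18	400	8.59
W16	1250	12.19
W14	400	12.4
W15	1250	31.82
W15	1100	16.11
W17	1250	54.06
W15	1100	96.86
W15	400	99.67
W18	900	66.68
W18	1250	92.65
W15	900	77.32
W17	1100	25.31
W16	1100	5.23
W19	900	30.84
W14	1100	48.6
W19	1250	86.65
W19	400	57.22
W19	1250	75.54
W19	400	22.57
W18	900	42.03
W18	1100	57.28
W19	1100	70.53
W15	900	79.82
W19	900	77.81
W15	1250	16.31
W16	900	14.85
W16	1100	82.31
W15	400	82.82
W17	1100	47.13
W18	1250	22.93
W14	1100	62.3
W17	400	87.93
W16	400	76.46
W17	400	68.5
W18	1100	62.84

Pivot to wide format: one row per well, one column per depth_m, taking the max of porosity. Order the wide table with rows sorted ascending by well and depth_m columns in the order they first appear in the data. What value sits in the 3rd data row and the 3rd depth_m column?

19.05

With rows sorted ascending by well, row 3 is well=W16. depth_m columns in first-appearance order: 900, 400, 1250, 1100; column 3 is 1250.
Long rows with well=W16, depth_m=1250: max(19.05, 12.19) = 19.05.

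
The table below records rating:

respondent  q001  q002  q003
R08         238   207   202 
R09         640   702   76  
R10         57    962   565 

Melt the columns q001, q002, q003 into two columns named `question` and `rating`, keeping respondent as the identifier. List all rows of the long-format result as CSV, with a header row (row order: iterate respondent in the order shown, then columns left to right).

Each (respondent, column) pair becomes one row: 3 × 3 = 9 rows.
For example, (R08, q001) → rating=238.

respondent,question,rating
R08,q001,238
R08,q002,207
R08,q003,202
R09,q001,640
R09,q002,702
R09,q003,76
R10,q001,57
R10,q002,962
R10,q003,565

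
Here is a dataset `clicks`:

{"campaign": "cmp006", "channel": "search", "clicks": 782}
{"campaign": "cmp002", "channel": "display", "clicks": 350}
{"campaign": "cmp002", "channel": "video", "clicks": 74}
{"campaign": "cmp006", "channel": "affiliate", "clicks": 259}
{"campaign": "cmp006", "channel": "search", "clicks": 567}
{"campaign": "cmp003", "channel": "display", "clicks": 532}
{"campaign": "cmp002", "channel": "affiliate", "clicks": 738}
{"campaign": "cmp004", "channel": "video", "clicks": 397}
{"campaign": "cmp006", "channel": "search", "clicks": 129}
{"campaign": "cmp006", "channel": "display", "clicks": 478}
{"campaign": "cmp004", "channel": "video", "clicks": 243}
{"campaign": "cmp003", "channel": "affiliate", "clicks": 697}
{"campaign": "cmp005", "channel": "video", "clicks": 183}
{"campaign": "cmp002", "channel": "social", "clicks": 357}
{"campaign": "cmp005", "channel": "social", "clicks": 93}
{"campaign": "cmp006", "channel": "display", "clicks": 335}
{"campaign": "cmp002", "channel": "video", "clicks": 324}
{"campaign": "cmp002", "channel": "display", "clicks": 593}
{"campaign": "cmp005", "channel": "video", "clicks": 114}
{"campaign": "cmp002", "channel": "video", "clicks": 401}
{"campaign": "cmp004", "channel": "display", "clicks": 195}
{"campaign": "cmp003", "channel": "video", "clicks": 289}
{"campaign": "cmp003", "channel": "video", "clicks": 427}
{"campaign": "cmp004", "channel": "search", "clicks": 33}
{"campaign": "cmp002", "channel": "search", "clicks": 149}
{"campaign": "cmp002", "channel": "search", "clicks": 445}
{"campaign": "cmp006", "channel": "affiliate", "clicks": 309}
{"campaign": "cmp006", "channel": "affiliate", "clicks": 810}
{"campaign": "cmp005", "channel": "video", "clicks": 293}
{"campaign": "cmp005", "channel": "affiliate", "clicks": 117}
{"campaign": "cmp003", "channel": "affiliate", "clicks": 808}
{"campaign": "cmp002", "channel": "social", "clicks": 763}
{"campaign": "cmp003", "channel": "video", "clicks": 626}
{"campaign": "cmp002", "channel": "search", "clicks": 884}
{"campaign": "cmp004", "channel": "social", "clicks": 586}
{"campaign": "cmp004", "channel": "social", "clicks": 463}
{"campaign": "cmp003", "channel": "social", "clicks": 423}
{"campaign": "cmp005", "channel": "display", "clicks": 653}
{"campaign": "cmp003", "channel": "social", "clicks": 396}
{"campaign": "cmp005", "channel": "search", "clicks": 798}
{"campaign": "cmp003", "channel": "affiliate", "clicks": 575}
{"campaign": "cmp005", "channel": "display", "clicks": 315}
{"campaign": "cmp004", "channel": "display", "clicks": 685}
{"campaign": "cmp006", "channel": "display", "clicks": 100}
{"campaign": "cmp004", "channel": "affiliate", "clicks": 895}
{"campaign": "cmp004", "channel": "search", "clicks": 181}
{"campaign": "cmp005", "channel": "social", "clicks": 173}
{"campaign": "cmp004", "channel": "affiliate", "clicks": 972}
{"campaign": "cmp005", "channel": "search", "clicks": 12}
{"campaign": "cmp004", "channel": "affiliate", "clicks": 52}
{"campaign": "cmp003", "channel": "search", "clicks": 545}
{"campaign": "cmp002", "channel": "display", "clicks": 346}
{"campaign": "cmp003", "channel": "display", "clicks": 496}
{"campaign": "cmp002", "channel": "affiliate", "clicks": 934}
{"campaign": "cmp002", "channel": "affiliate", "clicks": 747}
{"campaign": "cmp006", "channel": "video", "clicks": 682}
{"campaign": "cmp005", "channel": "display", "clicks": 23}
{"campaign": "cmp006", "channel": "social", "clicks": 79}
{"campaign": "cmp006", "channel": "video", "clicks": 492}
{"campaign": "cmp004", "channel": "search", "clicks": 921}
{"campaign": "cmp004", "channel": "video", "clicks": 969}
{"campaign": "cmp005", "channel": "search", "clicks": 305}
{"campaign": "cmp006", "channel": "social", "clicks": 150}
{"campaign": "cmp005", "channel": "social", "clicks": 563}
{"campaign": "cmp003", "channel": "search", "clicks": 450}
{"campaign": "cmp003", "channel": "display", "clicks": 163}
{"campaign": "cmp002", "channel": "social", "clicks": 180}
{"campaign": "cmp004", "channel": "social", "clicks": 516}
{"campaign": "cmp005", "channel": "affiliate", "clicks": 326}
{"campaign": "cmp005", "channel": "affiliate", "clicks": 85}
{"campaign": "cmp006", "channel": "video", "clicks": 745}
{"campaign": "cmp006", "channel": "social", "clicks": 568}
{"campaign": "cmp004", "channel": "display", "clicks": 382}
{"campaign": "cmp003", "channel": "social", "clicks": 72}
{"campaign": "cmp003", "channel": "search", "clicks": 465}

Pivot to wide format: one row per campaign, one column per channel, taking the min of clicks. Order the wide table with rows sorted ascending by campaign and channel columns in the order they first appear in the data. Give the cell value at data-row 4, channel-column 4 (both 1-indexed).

85

With rows sorted ascending by campaign, row 4 is campaign=cmp005. channel columns in first-appearance order: search, display, video, affiliate, social; column 4 is affiliate.
Long rows with campaign=cmp005, channel=affiliate: min(117, 326, 85) = 85.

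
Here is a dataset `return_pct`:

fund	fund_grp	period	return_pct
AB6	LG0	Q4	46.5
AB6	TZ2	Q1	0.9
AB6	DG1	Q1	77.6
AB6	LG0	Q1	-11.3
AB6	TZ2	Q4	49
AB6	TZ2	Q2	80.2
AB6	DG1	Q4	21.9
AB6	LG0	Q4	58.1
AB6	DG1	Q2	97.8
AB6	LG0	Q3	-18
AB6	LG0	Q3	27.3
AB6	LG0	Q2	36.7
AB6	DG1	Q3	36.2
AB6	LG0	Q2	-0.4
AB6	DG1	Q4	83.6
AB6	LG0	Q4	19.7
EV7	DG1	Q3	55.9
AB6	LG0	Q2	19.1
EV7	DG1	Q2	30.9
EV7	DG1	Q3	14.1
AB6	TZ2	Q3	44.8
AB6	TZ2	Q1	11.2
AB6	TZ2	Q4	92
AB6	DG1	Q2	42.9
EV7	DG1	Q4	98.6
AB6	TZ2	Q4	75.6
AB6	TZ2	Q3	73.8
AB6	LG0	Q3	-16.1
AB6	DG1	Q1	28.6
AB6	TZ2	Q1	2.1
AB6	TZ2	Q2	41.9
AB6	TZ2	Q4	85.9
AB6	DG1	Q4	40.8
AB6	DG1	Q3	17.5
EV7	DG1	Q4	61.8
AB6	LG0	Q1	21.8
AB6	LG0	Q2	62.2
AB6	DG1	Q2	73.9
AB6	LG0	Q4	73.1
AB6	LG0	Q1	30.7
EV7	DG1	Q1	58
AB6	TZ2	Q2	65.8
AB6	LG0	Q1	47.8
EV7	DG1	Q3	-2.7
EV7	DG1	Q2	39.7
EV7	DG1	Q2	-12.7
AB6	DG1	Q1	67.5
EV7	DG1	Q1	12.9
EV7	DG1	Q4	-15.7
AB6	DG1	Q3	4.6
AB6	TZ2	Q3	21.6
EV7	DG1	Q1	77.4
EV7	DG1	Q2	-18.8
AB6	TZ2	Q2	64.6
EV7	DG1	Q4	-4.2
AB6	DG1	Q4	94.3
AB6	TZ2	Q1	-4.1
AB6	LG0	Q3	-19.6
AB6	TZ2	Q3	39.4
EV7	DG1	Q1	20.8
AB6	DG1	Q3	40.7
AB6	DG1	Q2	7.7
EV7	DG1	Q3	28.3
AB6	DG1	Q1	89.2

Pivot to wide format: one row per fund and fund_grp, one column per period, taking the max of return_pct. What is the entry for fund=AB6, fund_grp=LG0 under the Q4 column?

Rows with fund=AB6, fund_grp=LG0 and period=Q4: return_pct values are 46.5, 58.1, 19.7, 73.1.
max(46.5, 58.1, 19.7, 73.1) = 73.1.

73.1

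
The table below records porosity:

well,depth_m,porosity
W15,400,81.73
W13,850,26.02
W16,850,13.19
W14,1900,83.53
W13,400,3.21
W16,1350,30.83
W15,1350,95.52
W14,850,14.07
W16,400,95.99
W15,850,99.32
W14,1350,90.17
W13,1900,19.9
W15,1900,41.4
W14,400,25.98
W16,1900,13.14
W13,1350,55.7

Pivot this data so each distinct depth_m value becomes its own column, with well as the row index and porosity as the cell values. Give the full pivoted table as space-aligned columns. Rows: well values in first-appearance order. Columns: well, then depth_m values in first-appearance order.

well  400    850    1900   1350 
W15   81.73  99.32  41.4   95.52
W13   3.21   26.02  19.9   55.7 
W16   95.99  13.19  13.14  30.83
W14   25.98  14.07  83.53  90.17

Columns: well plus the 4 distinct depth_m values (400, 850, 1900, 1350).
For example, row W15 column 400 takes porosity=81.73 from the long row (W15, 400).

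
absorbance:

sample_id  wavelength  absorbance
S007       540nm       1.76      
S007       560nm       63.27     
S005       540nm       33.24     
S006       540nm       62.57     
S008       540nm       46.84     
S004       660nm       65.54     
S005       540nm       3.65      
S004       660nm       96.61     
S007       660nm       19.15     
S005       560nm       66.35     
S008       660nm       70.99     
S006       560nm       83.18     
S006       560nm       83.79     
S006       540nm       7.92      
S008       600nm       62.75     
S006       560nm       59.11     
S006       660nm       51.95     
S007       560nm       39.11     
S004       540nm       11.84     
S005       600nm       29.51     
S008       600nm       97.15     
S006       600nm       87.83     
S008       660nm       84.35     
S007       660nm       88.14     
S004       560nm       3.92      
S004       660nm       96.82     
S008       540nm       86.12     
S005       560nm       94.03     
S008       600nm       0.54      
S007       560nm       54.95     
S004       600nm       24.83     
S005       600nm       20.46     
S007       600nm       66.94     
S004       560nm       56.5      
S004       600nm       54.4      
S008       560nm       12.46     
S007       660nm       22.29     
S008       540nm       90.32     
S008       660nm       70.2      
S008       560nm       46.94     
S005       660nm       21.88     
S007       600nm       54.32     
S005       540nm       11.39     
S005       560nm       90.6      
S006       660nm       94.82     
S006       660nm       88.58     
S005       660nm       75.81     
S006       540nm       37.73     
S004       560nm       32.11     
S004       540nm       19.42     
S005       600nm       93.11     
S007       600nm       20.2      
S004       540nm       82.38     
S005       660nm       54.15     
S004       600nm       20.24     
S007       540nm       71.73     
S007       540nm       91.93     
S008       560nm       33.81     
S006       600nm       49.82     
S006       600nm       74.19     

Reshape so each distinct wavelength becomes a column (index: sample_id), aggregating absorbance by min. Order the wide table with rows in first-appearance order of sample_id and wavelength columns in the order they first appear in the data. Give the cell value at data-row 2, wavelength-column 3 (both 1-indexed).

With rows in first-appearance order of sample_id, row 2 is sample_id=S005. wavelength columns in first-appearance order: 540nm, 560nm, 660nm, 600nm; column 3 is 660nm.
Long rows with sample_id=S005, wavelength=660nm: min(21.88, 75.81, 54.15) = 21.88.

21.88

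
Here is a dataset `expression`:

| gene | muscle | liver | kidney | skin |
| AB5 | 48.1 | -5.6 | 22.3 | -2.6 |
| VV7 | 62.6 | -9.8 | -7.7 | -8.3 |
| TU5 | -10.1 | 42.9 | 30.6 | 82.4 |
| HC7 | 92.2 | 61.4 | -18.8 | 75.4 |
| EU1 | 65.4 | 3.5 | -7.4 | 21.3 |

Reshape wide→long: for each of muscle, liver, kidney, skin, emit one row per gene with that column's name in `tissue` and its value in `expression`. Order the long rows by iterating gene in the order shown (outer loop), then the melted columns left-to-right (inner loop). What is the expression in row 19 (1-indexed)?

20 rows total (5 × 4). Row 19: index ⌊(19-1)/4⌋ = 4 into gene → EU1; (19-1) mod 4 = 2 into the melted columns → kidney.
So row 19 is (EU1, kidney, -7.4); expression = -7.4.

-7.4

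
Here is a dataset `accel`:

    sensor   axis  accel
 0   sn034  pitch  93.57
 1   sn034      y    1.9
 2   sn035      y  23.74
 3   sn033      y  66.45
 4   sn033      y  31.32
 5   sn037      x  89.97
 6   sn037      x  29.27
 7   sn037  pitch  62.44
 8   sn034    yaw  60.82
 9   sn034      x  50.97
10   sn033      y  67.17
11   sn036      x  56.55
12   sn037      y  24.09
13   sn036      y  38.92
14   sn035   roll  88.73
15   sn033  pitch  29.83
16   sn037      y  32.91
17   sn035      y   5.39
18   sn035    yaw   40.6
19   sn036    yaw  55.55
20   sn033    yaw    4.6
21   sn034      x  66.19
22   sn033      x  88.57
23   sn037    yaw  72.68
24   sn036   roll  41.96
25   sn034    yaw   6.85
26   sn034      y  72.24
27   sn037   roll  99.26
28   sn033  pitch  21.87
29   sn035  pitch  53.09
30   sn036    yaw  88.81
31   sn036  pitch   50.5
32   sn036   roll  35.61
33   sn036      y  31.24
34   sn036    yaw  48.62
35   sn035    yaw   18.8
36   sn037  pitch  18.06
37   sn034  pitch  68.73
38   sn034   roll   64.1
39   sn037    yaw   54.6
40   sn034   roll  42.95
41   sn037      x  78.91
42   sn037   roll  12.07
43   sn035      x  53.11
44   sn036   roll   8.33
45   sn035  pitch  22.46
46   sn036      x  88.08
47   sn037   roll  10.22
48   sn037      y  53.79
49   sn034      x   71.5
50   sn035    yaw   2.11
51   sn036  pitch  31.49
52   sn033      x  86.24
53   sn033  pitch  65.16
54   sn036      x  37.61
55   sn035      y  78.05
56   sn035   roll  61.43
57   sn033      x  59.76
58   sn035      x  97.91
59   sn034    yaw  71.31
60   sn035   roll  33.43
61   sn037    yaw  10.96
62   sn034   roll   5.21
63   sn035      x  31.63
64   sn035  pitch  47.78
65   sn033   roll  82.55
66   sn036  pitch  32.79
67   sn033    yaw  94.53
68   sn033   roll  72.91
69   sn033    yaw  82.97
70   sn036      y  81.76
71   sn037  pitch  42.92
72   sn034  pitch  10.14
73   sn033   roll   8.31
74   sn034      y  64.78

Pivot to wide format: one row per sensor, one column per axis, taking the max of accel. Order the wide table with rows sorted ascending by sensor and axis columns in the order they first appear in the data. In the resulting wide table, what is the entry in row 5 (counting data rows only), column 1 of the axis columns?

62.44

With rows sorted ascending by sensor, row 5 is sensor=sn037. axis columns in first-appearance order: pitch, y, x, yaw, roll; column 1 is pitch.
Long rows with sensor=sn037, axis=pitch: max(62.44, 18.06, 42.92) = 62.44.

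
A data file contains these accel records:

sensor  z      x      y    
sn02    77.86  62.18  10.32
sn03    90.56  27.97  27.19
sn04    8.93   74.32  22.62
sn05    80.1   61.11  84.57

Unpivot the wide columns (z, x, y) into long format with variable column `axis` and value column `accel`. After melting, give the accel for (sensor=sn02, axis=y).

Unpivoting turns each (sensor, wide-column) pair into one long row.
The wide cell at row sn02, column y holds 10.32, so the long row (sn02, y) has accel=10.32.

10.32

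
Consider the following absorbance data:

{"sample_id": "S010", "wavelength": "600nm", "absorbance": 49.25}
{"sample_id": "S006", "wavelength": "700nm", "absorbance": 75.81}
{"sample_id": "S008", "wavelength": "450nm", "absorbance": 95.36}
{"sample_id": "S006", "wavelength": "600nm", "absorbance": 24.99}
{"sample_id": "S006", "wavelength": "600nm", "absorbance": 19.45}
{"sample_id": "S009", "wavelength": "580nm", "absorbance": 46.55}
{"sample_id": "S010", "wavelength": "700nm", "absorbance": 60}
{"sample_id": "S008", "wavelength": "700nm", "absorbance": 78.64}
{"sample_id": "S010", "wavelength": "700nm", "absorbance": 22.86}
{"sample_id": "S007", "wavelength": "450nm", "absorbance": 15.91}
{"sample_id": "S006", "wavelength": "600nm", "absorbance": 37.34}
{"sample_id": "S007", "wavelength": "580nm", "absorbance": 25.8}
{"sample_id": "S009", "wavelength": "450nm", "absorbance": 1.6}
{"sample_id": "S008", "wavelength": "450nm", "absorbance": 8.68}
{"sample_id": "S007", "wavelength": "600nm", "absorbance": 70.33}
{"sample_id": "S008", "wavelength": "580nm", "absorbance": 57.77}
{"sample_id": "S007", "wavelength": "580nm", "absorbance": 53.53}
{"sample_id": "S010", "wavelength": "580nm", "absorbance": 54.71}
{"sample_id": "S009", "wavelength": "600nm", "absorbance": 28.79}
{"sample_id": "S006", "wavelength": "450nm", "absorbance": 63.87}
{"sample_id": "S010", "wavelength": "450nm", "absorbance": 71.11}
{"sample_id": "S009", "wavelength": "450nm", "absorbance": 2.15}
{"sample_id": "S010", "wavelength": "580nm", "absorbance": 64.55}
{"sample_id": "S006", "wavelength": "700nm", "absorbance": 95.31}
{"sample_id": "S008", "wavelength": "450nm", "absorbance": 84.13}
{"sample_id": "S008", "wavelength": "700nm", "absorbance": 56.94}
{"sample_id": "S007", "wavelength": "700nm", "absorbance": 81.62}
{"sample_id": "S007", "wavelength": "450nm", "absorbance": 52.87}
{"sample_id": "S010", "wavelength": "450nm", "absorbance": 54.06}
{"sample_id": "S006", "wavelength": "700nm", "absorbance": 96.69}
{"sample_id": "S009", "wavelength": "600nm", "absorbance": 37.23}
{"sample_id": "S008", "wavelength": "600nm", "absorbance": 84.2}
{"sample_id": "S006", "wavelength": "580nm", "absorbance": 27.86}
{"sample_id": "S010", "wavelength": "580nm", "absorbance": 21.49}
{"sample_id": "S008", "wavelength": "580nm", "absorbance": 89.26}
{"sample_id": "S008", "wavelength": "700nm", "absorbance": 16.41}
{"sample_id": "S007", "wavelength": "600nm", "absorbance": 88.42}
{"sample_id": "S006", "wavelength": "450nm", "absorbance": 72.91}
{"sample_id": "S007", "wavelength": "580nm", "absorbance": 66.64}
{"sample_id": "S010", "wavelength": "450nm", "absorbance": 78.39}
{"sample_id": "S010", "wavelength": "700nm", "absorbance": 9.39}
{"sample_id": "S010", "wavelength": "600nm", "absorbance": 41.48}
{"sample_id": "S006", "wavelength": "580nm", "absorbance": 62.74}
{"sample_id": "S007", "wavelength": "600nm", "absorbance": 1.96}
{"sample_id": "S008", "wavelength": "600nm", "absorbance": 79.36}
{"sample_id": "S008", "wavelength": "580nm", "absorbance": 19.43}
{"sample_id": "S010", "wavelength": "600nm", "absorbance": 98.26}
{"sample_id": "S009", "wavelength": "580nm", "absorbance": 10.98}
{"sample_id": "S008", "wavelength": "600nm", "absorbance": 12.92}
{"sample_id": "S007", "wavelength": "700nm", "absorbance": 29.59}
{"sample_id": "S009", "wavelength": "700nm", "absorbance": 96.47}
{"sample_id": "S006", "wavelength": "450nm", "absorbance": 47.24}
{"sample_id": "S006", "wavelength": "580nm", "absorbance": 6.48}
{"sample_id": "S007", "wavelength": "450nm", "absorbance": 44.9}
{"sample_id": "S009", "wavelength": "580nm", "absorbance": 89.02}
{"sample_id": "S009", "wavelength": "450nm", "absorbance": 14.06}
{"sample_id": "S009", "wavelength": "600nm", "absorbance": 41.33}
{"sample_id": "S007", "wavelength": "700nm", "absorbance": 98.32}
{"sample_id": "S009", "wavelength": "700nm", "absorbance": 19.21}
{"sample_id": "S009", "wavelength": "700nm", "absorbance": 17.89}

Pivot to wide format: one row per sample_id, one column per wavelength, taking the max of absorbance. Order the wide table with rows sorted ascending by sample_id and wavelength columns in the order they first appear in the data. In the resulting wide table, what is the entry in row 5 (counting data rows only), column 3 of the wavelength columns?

78.39

With rows sorted ascending by sample_id, row 5 is sample_id=S010. wavelength columns in first-appearance order: 600nm, 700nm, 450nm, 580nm; column 3 is 450nm.
Long rows with sample_id=S010, wavelength=450nm: max(71.11, 54.06, 78.39) = 78.39.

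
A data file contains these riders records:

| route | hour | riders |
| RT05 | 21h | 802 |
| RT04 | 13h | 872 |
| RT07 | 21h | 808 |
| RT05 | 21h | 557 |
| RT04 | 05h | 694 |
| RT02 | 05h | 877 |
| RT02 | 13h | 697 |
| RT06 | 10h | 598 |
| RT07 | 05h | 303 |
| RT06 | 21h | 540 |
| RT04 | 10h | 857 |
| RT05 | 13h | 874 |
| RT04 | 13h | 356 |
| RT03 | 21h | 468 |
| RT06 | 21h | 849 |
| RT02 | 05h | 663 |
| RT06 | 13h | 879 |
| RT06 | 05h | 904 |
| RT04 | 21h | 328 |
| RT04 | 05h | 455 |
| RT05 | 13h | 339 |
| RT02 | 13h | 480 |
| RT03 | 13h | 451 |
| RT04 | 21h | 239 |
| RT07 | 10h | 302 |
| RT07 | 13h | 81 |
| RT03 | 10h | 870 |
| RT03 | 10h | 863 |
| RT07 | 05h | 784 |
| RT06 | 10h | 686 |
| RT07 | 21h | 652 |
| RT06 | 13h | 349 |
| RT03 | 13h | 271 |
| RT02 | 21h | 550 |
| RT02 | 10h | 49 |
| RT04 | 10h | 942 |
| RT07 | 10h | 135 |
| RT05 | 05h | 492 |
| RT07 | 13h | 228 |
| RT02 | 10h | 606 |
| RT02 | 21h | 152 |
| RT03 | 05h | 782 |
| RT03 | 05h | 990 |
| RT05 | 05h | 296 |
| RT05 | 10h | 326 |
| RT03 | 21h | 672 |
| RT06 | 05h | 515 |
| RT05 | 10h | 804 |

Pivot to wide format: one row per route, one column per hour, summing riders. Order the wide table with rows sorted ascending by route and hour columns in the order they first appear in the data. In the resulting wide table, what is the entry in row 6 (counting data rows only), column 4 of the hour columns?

With rows sorted ascending by route, row 6 is route=RT07. hour columns in first-appearance order: 21h, 13h, 05h, 10h; column 4 is 10h.
Long rows with route=RT07, hour=10h: 302 + 135 = 437.

437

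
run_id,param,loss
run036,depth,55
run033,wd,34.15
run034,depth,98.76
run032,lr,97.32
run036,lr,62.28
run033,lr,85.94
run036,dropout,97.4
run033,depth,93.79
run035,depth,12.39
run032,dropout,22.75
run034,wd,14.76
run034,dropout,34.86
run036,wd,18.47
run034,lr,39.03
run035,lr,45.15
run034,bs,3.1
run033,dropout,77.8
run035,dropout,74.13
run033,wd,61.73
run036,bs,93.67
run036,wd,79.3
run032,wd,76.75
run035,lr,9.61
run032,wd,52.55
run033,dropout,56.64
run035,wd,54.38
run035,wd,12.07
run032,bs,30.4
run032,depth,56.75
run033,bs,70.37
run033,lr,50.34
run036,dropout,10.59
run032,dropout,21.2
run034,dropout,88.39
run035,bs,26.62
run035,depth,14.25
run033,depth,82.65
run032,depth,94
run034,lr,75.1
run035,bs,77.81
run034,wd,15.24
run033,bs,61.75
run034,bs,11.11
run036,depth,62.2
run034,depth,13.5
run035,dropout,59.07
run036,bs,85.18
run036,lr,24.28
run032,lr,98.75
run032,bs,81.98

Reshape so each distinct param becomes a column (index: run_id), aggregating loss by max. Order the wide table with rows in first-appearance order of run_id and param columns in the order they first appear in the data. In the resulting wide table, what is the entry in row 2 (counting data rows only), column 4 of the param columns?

77.8

With rows in first-appearance order of run_id, row 2 is run_id=run033. param columns in first-appearance order: depth, wd, lr, dropout, bs; column 4 is dropout.
Long rows with run_id=run033, param=dropout: max(77.8, 56.64) = 77.8.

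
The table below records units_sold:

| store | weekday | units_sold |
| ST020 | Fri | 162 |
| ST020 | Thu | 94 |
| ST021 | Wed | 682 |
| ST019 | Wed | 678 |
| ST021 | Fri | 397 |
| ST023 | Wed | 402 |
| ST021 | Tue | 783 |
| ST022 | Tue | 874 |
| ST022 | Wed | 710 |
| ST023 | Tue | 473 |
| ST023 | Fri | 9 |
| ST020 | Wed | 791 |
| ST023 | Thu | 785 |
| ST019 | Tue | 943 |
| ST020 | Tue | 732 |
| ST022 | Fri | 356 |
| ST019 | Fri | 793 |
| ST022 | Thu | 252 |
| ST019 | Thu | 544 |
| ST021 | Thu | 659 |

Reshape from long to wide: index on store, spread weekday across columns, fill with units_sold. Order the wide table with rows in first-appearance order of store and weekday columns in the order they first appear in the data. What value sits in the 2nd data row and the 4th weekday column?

783

With rows in first-appearance order of store, row 2 is store=ST021. weekday columns in first-appearance order: Fri, Thu, Wed, Tue; column 4 is Tue.
Long rows with store=ST021, weekday=Tue: units_sold = 783.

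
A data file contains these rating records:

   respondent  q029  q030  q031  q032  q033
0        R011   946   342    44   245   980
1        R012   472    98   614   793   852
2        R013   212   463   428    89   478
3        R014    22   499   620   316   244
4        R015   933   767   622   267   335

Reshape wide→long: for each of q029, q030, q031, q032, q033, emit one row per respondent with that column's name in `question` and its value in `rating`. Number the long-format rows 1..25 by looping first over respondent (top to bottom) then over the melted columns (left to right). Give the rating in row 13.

428

25 rows total (5 × 5). Row 13: index ⌊(13-1)/5⌋ = 2 into respondent → R013; (13-1) mod 5 = 2 into the melted columns → q031.
So row 13 is (R013, q031, 428); rating = 428.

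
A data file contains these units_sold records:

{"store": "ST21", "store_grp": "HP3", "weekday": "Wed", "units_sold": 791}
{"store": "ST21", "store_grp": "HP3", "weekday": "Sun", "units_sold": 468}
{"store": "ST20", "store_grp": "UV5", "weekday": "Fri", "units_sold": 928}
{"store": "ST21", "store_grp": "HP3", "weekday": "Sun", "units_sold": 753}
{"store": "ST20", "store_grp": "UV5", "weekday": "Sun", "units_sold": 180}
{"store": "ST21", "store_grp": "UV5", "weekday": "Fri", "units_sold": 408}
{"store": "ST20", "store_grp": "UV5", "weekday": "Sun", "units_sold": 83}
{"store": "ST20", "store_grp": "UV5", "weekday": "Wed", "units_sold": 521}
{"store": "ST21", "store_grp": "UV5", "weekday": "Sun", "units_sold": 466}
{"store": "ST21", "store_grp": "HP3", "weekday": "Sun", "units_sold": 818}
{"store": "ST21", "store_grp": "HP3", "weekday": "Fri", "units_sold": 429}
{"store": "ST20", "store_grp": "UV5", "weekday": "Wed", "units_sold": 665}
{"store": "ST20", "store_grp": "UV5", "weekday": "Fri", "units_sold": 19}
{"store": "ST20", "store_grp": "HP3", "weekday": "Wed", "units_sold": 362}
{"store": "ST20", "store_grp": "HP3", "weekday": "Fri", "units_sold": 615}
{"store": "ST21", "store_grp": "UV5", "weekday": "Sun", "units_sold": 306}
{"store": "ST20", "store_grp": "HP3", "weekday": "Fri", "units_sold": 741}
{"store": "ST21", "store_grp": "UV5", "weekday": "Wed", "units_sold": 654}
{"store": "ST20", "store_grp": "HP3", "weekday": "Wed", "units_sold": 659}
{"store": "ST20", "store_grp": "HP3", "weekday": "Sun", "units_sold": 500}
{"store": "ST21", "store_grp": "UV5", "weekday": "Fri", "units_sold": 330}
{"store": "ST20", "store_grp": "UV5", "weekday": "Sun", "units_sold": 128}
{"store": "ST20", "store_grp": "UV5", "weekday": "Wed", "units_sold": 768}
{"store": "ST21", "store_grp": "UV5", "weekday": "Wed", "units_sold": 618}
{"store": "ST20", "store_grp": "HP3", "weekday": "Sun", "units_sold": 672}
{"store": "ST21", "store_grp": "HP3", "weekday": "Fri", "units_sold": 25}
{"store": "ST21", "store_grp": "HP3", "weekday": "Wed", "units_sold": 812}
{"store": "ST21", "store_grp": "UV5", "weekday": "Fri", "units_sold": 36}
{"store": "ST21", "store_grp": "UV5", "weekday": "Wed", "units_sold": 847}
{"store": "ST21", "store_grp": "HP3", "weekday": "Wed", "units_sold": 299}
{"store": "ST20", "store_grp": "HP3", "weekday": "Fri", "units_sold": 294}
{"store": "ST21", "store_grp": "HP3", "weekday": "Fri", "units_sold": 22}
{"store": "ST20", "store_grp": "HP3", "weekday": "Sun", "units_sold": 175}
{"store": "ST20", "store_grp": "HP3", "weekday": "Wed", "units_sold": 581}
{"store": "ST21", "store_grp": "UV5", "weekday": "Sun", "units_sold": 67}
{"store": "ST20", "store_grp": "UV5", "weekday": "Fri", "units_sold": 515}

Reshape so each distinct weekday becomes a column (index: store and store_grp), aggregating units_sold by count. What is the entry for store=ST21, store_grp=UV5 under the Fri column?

3

Rows with store=ST21, store_grp=UV5 and weekday=Fri: units_sold values are 408, 330, 36.
3 rows match — count = 3.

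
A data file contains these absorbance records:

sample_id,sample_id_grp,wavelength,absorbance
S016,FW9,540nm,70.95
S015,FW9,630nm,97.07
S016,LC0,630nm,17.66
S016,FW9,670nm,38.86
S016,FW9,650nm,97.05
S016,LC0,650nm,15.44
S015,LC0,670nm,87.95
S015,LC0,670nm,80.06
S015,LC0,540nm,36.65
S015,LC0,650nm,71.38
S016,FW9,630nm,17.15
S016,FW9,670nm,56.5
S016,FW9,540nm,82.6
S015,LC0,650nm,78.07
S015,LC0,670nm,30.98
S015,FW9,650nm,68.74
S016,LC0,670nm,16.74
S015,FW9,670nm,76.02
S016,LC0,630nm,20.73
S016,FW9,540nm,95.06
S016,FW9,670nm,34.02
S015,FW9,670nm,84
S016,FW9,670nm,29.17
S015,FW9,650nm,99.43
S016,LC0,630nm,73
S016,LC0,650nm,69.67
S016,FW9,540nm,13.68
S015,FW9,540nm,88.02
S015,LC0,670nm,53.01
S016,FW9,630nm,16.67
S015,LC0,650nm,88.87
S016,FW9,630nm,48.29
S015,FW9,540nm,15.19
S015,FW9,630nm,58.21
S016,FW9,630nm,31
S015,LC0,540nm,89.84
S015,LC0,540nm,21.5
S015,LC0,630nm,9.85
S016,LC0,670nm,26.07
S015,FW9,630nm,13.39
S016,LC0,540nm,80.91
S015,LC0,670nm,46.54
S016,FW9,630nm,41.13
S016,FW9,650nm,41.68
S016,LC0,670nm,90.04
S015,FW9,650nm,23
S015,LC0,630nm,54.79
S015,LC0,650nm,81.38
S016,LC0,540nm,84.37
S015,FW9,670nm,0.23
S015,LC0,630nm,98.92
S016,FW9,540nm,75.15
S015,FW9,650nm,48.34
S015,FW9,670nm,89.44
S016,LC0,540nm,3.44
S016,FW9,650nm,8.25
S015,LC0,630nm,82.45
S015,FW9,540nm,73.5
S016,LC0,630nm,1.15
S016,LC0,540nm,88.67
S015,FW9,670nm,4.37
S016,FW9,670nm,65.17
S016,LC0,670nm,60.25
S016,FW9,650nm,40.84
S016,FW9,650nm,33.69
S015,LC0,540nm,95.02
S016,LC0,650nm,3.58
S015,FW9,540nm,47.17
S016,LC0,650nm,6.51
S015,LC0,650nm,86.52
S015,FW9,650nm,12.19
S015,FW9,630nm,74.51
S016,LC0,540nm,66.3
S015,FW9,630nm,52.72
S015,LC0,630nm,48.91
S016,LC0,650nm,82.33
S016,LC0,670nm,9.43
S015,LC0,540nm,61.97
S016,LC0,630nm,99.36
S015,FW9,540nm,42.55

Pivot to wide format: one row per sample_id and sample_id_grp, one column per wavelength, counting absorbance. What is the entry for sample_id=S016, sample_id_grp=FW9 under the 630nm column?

5

Rows with sample_id=S016, sample_id_grp=FW9 and wavelength=630nm: absorbance values are 17.15, 16.67, 48.29, 31, 41.13.
5 rows match — count = 5.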